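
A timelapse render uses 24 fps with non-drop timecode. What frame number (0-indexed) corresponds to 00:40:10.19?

Total seconds to the label: (0 × 3600 + 40 × 60 + 10) = 2410.
Frame index = 2410 × 24 + 19 = 57859.

57859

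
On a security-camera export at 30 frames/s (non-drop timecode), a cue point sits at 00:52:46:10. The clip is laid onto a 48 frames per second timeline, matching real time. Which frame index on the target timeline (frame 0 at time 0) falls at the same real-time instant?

Source frame index: (0×3600 + 52×60 + 46) × 30 + 10 = 94990.
Real time: 94990 / (30) = 9499/3 s.
Target frame: (9499/3) × (48) = 151984.

frame 151984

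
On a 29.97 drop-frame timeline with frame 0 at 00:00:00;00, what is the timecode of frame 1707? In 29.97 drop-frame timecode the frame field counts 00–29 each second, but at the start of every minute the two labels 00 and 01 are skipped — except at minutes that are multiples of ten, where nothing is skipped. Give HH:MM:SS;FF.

Ten DF minutes hold 17982 frames, so frame 1707 lies in block 0 (frames 0–17981) with 1707 frames into that block.
The block's first minute is 1800 frames and the rest 1798 each; 1707 frames reaches minute 0, so 0 × 18 + 0 × 2 = 0 labels have been skipped so far.
Adding those back, label number 1707 + 0 = 1707 at 30 labels/s is 56 s + 27 f = 0 h 0 min 56 s frame 27, i.e. 00:00:56;27.

00:00:56;27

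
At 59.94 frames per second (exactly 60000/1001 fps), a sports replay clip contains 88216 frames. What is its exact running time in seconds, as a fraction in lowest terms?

Running time = 88216 ÷ (60000/1001) = 88216 × 1001/60000 = 11038027/7500 s.

11038027/7500 seconds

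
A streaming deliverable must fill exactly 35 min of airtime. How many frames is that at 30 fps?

35 min = 2100 s.
Frames = 2100 × 30 = 63000.

63000 frames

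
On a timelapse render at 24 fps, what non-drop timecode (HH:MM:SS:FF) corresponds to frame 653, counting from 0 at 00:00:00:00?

00:00:27:05

653 ÷ 24 = 27 full seconds, remainder 5 frames.
27 s = 0 h 0 min 27 s.
Timecode: 00:00:27:05.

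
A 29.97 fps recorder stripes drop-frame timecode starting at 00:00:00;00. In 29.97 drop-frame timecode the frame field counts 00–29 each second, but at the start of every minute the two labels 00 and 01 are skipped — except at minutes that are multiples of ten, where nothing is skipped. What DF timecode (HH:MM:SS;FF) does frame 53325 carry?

00:29:39;09

Each 10-minute DF block holds 10 × 60 × 30 − 9 × 2 = 17982 frames. 53325 ÷ 17982 → 2 full blocks, remainder 17361.
Within the partial block the first minute is 1800 frames and each further minute 1798, so 9 further minute boundaries passed. Total skipped labels = 18 × 2 + 2 × 9 = 54.
Non-drop label index = 53325 + 54 = 53379; at 30 labels/s that is 00:29:39:09, i.e. DF 00:29:39;09.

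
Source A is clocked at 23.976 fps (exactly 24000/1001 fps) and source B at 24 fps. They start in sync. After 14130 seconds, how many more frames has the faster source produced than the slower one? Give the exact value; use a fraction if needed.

A emits 24000/1001 × 14130 = 339120000/1001 frames; B emits 24 × 14130 = 339120.
Difference = 339120/1001 frames (≈ 338.7812); B is ahead of A.

339120/1001 frames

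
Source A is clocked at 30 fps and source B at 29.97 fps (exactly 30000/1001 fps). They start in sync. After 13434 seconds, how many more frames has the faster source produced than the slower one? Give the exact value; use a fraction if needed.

403020/1001 frames

A emits 30 × 13434 = 403020 frames; B emits 30000/1001 × 13434 = 403020000/1001.
Difference = 403020/1001 frames (≈ 402.6174); B is behind A.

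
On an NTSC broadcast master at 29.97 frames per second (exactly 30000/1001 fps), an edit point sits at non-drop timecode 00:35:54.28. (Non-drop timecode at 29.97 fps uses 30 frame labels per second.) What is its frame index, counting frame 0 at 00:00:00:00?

Total seconds to the label: (0 × 3600 + 35 × 60 + 54) = 2154.
Frame index = 2154 × 30 + 28 = 64648.

frame 64648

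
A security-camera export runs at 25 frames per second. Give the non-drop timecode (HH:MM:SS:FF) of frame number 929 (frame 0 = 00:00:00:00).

00:00:37:04

929 ÷ 25 = 37 full seconds, remainder 4 frames.
37 s = 0 h 0 min 37 s.
Timecode: 00:00:37:04.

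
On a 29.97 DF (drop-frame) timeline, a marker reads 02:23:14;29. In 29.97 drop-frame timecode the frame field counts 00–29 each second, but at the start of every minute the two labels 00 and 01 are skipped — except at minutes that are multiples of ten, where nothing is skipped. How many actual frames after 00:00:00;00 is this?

257591

As if non-drop at 30 labels/s: (2 × 3600 + 23 × 60 + 14) × 30 + 29 = 257849.
Minute boundaries passed: 143; those not divisible by 10: 143 − 14 = 129; dropped labels = 2 × 129 = 258.
Actual frame index = 257849 − 258 = 257591.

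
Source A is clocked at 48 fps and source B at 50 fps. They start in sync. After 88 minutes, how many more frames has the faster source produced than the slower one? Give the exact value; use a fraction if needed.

10560 frames

88 min = 5280 s.
A emits 48 × 5280 = 253440 frames; B emits 50 × 5280 = 264000.
Difference = 10560 frames; B is ahead of A.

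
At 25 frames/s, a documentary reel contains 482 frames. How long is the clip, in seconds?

Running time = 482 / (25) = 19.28 s.

19.28 seconds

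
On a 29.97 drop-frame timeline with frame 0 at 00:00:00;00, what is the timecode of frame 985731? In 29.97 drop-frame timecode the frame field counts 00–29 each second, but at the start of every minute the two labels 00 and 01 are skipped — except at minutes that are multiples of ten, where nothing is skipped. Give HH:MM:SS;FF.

Each 10-minute DF block holds 10 × 60 × 30 − 9 × 2 = 17982 frames. 985731 ÷ 17982 → 54 full blocks, remainder 14703.
Within the partial block the first minute is 1800 frames and each further minute 1798, so 8 further minute boundaries passed. Total skipped labels = 18 × 54 + 2 × 8 = 988.
Non-drop label index = 985731 + 988 = 986719; at 30 labels/s that is 09:08:10:19, i.e. DF 09:08:10;19.

09:08:10;19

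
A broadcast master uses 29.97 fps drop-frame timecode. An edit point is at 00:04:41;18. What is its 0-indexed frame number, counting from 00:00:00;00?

8440

As if non-drop at 30 labels/s: (0 × 3600 + 4 × 60 + 41) × 30 + 18 = 8448.
Minute boundaries passed: 4; those not divisible by 10: 4 − 0 = 4; dropped labels = 2 × 4 = 8.
Actual frame index = 8448 − 8 = 8440.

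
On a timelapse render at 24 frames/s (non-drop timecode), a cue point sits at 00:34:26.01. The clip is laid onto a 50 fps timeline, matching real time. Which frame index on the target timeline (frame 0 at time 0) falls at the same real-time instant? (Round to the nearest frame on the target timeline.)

Source frame index: (0×3600 + 34×60 + 26) × 24 + 1 = 49585.
Real time: 49585 / (24) = 49585/24 s.
Target frame: (49585/24) × (50) = 1239625/12 ≈ 103302.083 → 103302.

frame 103302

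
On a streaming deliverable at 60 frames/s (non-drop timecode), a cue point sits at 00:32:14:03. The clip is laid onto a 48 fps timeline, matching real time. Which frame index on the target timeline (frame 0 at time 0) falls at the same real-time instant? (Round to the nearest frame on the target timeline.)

Source frame index: (0×3600 + 32×60 + 14) × 60 + 3 = 116043.
Real time: 116043 / (60) = 38681/20 s.
Target frame: (38681/20) × (48) = 464172/5 ≈ 92834.400 → 92834.

frame 92834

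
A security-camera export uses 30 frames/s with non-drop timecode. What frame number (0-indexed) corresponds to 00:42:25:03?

Total seconds to the label: (0 × 3600 + 42 × 60 + 25) = 2545.
Frame index = 2545 × 30 + 3 = 76353.

frame 76353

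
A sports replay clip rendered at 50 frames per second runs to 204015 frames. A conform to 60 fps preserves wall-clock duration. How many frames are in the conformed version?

Frames at target rate = 204015 × (60) / (50) = 244818.

244818 frames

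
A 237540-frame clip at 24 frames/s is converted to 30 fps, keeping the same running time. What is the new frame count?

Target frames = source frames × (target rate / source rate) = 237540 × (30)/(24) = 237540 × 5/4 = 296925.

296925 frames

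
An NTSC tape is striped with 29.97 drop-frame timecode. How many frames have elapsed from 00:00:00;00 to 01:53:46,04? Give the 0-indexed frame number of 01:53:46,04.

204580

As if non-drop at 30 labels/s: (1 × 3600 + 53 × 60 + 46) × 30 + 4 = 204784.
Minute boundaries passed: 113; those not divisible by 10: 113 − 11 = 102; dropped labels = 2 × 102 = 204.
Actual frame index = 204784 − 204 = 204580.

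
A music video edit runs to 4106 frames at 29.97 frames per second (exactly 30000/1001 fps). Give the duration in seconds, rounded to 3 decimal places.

137.004 seconds

Running time = 4106 × 1001/30000 = 2055053/15000 s ≈ 137.004 s.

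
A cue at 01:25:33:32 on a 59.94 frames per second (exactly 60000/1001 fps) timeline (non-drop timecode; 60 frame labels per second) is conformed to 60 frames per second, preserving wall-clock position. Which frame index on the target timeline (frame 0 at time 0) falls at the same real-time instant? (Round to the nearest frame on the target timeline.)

frame 308320

Source frame index: (1×3600 + 25×60 + 33) × 60 + 32 = 308012.
Real time: 308012 / (60000/1001) = 77080003/15000 s.
Target frame: (77080003/15000) × (60) = 77080003/250 ≈ 308320.012 → 308320.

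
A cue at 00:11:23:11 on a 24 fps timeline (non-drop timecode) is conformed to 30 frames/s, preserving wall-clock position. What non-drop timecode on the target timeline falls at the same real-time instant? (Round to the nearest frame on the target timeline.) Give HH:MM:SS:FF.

00:11:23:14

Source frame index: (0×3600 + 11×60 + 23) × 24 + 11 = 16403.
Real time: 16403 / (24) = 16403/24 s.
Target frame: (16403/24) × (30) = 82015/4 ≈ 20503.750 → 20504.
At 30 labels/s: frame 20504 → 00:11:23:14.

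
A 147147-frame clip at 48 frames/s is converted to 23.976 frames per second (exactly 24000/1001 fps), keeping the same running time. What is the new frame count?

Target frames = source frames × (target rate / source rate) = 147147 × (24000/1001)/(48) = 147147 × 500/1001 = 73500.

73500 frames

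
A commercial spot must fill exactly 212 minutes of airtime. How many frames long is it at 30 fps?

212 min = 12720 s.
Frames = 12720 × 30 = 381600.

381600 frames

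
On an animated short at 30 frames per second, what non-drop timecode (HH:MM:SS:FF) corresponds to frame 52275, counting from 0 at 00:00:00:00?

52275 ÷ 30 = 1742 full seconds, remainder 15 frames.
1742 s = 0 h 29 min 2 s.
Timecode: 00:29:02:15.

00:29:02:15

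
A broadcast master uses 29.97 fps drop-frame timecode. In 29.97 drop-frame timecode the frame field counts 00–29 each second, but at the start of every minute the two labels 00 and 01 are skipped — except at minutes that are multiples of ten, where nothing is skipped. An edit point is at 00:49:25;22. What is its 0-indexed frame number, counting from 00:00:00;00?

88882

Complete 10-minute blocks: 4, each 17982 frames → 71928.
Remaining 9 whole minutes in the current block: 1800 + 8 × 1798 = 16184 frames.
Within the current minute: 25 × 30 + 22 − 2 = 770 (labels ;00/;01 skipped at this minute). Total = 71928 + 16184 + 770 = 88882.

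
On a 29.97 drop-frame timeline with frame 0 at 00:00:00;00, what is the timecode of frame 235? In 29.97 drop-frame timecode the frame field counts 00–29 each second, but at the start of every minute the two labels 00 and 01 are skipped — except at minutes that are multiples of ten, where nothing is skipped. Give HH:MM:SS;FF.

Each 10-minute DF block holds 10 × 60 × 30 − 9 × 2 = 17982 frames. 235 ÷ 17982 → 0 full blocks, remainder 235.
Within the partial block the first minute is 1800 frames and each further minute 1798, so 0 further minute boundaries passed. Total skipped labels = 18 × 0 + 2 × 0 = 0.
Non-drop label index = 235 + 0 = 235; at 30 labels/s that is 00:00:07:25, i.e. DF 00:00:07;25.

00:00:07;25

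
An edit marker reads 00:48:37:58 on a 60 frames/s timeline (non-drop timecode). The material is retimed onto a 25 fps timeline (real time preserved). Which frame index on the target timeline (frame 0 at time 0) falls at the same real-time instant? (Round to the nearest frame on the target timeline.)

frame 72949

Source frame index: (0×3600 + 48×60 + 37) × 60 + 58 = 175078.
Real time: 175078 / (60) = 87539/30 s.
Target frame: (87539/30) × (25) = 437695/6 ≈ 72949.167 → 72949.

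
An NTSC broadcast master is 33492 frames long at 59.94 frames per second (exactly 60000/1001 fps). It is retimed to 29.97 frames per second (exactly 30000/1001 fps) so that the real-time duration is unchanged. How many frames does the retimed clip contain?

Target frames = source frames × (target rate / source rate) = 33492 × (30000/1001)/(60000/1001) = 33492 × 1/2 = 16746.

16746 frames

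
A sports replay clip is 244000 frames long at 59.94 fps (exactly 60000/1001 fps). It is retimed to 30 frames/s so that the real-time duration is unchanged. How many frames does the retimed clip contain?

122122 frames

Target frames = source frames × (target rate / source rate) = 244000 × (30)/(60000/1001) = 244000 × 1001/2000 = 122122.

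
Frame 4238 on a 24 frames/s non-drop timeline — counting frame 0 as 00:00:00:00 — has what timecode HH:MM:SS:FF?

4238 ÷ 24 = 176 full seconds, remainder 14 frames.
176 s = 0 h 2 min 56 s.
Timecode: 00:02:56:14.

00:02:56:14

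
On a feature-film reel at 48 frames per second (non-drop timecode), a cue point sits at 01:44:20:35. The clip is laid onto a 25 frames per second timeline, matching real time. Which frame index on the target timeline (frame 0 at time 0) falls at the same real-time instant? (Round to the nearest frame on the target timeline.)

Source frame index: (1×3600 + 44×60 + 20) × 48 + 35 = 300515.
Real time: 300515 / (48) = 300515/48 s.
Target frame: (300515/48) × (25) = 7512875/48 ≈ 156518.229 → 156518.

frame 156518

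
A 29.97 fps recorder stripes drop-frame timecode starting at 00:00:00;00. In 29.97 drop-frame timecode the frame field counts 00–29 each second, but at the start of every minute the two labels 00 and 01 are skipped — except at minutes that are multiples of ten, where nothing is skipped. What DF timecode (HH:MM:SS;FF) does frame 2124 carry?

Ten DF minutes hold 17982 frames, so frame 2124 lies in block 0 (frames 0–17981) with 2124 frames into that block.
The block's first minute is 1800 frames and the rest 1798 each; 2124 frames reaches minute 1, so 0 × 18 + 1 × 2 = 2 labels have been skipped so far.
Adding those back, label number 2124 + 2 = 2126 at 30 labels/s is 70 s + 26 f = 0 h 1 min 10 s frame 26, i.e. 00:01:10;26.

00:01:10;26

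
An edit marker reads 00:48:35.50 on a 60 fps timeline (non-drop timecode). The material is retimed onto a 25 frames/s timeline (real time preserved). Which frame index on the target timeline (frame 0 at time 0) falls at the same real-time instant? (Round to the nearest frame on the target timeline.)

frame 72896

Source frame index: (0×3600 + 48×60 + 35) × 60 + 50 = 174950.
Real time: 174950 / (60) = 17495/6 s.
Target frame: (17495/6) × (25) = 437375/6 ≈ 72895.833 → 72896.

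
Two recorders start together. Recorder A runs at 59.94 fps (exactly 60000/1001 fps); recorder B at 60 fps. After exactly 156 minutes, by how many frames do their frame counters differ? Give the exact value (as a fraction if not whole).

156 min = 9360 s.
A emits 60000/1001 × 9360 = 43200000/77 frames; B emits 60 × 9360 = 561600.
Difference = 43200/77 frames (≈ 561.0390); B is ahead of A.

43200/77 frames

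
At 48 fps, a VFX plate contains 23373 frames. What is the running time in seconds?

Running time = 23373 / (48) = 486.9375 s.

486.9375 seconds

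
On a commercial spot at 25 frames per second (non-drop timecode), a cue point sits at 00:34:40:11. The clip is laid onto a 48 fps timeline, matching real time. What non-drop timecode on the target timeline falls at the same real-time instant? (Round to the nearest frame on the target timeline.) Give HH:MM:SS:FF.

00:34:40:21

Source frame index: (0×3600 + 34×60 + 40) × 25 + 11 = 52011.
Real time: 52011 / (25) = 52011/25 s.
Target frame: (52011/25) × (48) = 2496528/25 ≈ 99861.120 → 99861.
At 48 labels/s: frame 99861 → 00:34:40:21.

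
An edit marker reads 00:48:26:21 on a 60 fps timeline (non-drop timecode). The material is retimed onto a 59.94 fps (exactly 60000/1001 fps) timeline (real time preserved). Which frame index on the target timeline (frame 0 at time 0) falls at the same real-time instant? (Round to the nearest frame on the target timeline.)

frame 174207

Source frame index: (0×3600 + 48×60 + 26) × 60 + 21 = 174381.
Real time: 174381 / (60) = 58127/20 s.
Target frame: (58127/20) × (60000/1001) = 174381000/1001 ≈ 174206.793 → 174207.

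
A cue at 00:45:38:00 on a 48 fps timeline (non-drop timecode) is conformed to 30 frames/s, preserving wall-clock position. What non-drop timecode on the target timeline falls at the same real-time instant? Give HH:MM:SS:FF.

Source frame index: (0×3600 + 45×60 + 38) × 48 + 0 = 131424.
Real time: 131424 / (48) = 2738 s.
Target frame: (2738) × (30) = 82140.
At 30 labels/s: frame 82140 → 00:45:38:00.

00:45:38:00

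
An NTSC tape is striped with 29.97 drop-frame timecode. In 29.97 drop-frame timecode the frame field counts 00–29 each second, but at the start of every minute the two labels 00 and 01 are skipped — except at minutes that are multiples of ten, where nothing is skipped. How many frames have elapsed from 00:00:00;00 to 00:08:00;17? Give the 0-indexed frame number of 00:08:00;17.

14401

Complete 10-minute blocks: 0, each 17982 frames → 0.
Remaining 8 whole minutes in the current block: 1800 + 7 × 1798 = 14386 frames.
Within the current minute: 0 × 30 + 17 − 2 = 15 (labels ;00/;01 skipped at this minute). Total = 0 + 14386 + 15 = 14401.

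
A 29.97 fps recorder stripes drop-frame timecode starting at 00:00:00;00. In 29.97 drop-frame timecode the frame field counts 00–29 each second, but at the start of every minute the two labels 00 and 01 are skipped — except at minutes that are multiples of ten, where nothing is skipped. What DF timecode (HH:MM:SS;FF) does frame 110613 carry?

01:01:30;23

Ten DF minutes hold 17982 frames, so frame 110613 lies in block 6 (frames 107892–125873) with 2721 frames into that block.
The block's first minute is 1800 frames and the rest 1798 each; 2721 frames reaches minute 1, so 6 × 18 + 1 × 2 = 110 labels have been skipped so far.
Adding those back, label number 110613 + 110 = 110723 at 30 labels/s is 3690 s + 23 f = 1 h 1 min 30 s frame 23, i.e. 01:01:30;23.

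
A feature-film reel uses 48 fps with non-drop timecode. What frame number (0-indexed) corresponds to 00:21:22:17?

frame 61553

Total seconds to the label: (0 × 3600 + 21 × 60 + 22) = 1282.
Frame index = 1282 × 48 + 17 = 61553.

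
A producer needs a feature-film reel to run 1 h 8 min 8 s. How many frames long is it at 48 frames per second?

1 h 8 min 8 s = 4088 s.
Frames = 4088 × 48 = 196224.

196224 frames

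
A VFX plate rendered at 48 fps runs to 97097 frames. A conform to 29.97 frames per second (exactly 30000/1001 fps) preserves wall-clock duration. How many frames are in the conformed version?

60625 frames

Target frames = source frames × (target rate / source rate) = 97097 × (30000/1001)/(48) = 97097 × 625/1001 = 60625.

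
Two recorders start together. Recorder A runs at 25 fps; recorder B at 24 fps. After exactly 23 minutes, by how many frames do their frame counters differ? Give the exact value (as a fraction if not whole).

23 min = 1380 s.
A emits 25 × 1380 = 34500 frames; B emits 24 × 1380 = 33120.
Difference = 1380 frames; B is behind A.

1380 frames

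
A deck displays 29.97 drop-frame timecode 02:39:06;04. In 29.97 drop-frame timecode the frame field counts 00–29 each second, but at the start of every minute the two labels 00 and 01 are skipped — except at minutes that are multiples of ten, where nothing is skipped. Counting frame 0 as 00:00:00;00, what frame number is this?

Complete 10-minute blocks: 15, each 17982 frames → 269730.
Remaining 9 whole minutes in the current block: 1800 + 8 × 1798 = 16184 frames.
Within the current minute: 6 × 30 + 4 − 2 = 182 (labels ;00/;01 skipped at this minute). Total = 269730 + 16184 + 182 = 286096.

286096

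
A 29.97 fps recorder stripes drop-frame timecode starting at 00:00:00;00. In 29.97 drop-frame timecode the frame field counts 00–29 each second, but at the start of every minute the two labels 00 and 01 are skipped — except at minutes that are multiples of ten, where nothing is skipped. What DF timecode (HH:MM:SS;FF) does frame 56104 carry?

00:31:12;00

Each 10-minute DF block holds 10 × 60 × 30 − 9 × 2 = 17982 frames. 56104 ÷ 17982 → 3 full blocks, remainder 2158.
Within the partial block the first minute is 1800 frames and each further minute 1798, so 1 further minute boundary passed. Total skipped labels = 18 × 3 + 2 × 1 = 56.
Non-drop label index = 56104 + 56 = 56160; at 30 labels/s that is 00:31:12:00, i.e. DF 00:31:12;00.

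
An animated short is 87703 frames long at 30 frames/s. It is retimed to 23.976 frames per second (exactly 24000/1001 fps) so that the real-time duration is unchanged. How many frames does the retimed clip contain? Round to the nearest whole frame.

70092 frames

Frames at target rate = 87703 × (24000/1001) / (30) = 911200/13 ≈ 70092.308.
Nearest whole frame: 70092.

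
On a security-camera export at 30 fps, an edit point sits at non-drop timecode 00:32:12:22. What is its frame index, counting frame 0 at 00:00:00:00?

frame 57982

Total seconds to the label: (0 × 3600 + 32 × 60 + 12) = 1932.
Frame index = 1932 × 30 + 22 = 57982.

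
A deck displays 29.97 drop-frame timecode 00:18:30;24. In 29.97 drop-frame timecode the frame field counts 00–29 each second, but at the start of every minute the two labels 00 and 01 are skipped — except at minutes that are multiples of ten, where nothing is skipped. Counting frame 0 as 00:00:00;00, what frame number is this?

Complete 10-minute blocks: 1, each 17982 frames → 17982.
Remaining 8 whole minutes in the current block: 1800 + 7 × 1798 = 14386 frames.
Within the current minute: 30 × 30 + 24 − 2 = 922 (labels ;00/;01 skipped at this minute). Total = 17982 + 14386 + 922 = 33290.

33290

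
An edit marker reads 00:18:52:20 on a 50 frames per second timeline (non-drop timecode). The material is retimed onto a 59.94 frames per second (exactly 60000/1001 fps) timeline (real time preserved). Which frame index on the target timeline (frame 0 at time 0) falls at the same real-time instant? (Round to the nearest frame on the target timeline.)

frame 67876

Source frame index: (0×3600 + 18×60 + 52) × 50 + 20 = 56620.
Real time: 56620 / (50) = 5662/5 s.
Target frame: (5662/5) × (60000/1001) = 67944000/1001 ≈ 67876.124 → 67876.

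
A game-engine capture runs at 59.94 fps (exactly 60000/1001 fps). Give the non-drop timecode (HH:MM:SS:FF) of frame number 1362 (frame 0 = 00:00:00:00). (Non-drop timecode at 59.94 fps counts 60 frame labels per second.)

00:00:22:42

1362 ÷ 60 = 22 full seconds, remainder 42 frames.
22 s = 0 h 0 min 22 s.
Timecode: 00:00:22:42.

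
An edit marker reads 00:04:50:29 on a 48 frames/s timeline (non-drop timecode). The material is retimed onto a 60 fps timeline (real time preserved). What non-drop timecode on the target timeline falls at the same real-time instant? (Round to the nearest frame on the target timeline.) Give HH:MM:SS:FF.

Source frame index: (0×3600 + 4×60 + 50) × 48 + 29 = 13949.
Real time: 13949 / (48) = 13949/48 s.
Target frame: (13949/48) × (60) = 69745/4 ≈ 17436.250 → 17436.
At 60 labels/s: frame 17436 → 00:04:50:36.

00:04:50:36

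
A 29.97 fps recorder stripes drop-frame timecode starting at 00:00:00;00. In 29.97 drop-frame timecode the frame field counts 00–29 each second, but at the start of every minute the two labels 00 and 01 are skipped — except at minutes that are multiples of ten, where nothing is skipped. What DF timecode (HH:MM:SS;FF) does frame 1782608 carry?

Each 10-minute DF block holds 10 × 60 × 30 − 9 × 2 = 17982 frames. 1782608 ÷ 17982 → 99 full blocks, remainder 2390.
Within the partial block the first minute is 1800 frames and each further minute 1798, so 1 further minute boundary passed. Total skipped labels = 18 × 99 + 2 × 1 = 1784.
Non-drop label index = 1782608 + 1784 = 1784392; at 30 labels/s that is 16:31:19:22, i.e. DF 16:31:19;22.

16:31:19;22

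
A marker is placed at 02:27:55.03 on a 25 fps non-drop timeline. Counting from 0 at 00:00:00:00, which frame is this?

frame 221878

Total seconds to the label: (2 × 3600 + 27 × 60 + 55) = 8875.
Frame index = 8875 × 25 + 3 = 221878.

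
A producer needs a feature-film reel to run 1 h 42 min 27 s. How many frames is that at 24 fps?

1 h 42 min 27 s = 6147 s.
Frames = 6147 × 24 = 147528.

147528 frames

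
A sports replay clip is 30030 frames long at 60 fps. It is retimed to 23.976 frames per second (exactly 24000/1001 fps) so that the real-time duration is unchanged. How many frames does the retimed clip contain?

12000 frames

Target frames = source frames × (target rate / source rate) = 30030 × (24000/1001)/(60) = 30030 × 400/1001 = 12000.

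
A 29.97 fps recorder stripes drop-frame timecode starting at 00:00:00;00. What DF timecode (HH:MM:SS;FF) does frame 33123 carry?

00:18:25;07

Each 10-minute DF block holds 10 × 60 × 30 − 9 × 2 = 17982 frames. 33123 ÷ 17982 → 1 full block, remainder 15141.
Within the partial block the first minute is 1800 frames and each further minute 1798, so 8 further minute boundaries passed. Total skipped labels = 18 × 1 + 2 × 8 = 34.
Non-drop label index = 33123 + 34 = 33157; at 30 labels/s that is 00:18:25:07, i.e. DF 00:18:25;07.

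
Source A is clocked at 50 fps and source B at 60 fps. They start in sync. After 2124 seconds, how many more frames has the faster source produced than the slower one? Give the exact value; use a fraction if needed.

21240 frames

A emits 50 × 2124 = 106200 frames; B emits 60 × 2124 = 127440.
Difference = 21240 frames; B is ahead of A.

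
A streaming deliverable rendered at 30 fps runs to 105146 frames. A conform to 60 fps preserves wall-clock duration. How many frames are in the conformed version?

210292 frames

Frames at target rate = 105146 × (60) / (30) = 210292.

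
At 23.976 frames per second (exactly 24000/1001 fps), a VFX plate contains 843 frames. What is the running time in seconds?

35.160125 seconds

Running time = 843 / (24000/1001) = 35.160125 s.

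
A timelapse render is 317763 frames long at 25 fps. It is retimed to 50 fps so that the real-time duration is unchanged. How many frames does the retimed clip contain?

Target frames = source frames × (target rate / source rate) = 317763 × (50)/(25) = 317763 × 2 = 635526.

635526 frames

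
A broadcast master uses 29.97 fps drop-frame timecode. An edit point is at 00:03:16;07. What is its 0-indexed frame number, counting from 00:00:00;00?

Complete 10-minute blocks: 0, each 17982 frames → 0.
Remaining 3 whole minutes in the current block: 1800 + 2 × 1798 = 5396 frames.
Within the current minute: 16 × 30 + 7 − 2 = 485 (labels ;00/;01 skipped at this minute). Total = 0 + 5396 + 485 = 5881.

5881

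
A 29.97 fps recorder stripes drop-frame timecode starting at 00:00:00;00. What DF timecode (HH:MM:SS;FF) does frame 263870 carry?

02:26:44;14

Ten DF minutes hold 17982 frames, so frame 263870 lies in block 14 (frames 251748–269729) with 12122 frames into that block.
The block's first minute is 1800 frames and the rest 1798 each; 12122 frames reaches minute 6, so 14 × 18 + 6 × 2 = 264 labels have been skipped so far.
Adding those back, label number 263870 + 264 = 264134 at 30 labels/s is 8804 s + 14 f = 2 h 26 min 44 s frame 14, i.e. 02:26:44;14.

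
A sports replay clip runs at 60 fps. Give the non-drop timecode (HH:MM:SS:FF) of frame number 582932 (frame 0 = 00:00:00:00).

582932 ÷ 60 = 9715 full seconds, remainder 32 frames.
9715 s = 2 h 41 min 55 s.
Timecode: 02:41:55:32.

02:41:55:32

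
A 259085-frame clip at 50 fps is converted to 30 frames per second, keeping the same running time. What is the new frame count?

155451 frames

Target frames = source frames × (target rate / source rate) = 259085 × (30)/(50) = 259085 × 3/5 = 155451.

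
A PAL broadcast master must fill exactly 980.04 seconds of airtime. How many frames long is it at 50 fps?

49002 frames

Frames = 980.04 × 50 = 49002.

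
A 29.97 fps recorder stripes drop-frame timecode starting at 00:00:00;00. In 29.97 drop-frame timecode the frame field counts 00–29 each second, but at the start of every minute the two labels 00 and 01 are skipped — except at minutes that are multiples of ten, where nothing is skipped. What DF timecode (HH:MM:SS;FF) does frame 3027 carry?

00:01:40;29

Each 10-minute DF block holds 10 × 60 × 30 − 9 × 2 = 17982 frames. 3027 ÷ 17982 → 0 full blocks, remainder 3027.
Within the partial block the first minute is 1800 frames and each further minute 1798, so 1 further minute boundary passed. Total skipped labels = 18 × 0 + 2 × 1 = 2.
Non-drop label index = 3027 + 2 = 3029; at 30 labels/s that is 00:01:40:29, i.e. DF 00:01:40;29.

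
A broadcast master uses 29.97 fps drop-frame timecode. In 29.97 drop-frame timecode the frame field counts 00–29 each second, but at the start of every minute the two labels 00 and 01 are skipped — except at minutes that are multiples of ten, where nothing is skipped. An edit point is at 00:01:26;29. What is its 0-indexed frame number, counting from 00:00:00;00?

Complete 10-minute blocks: 0, each 17982 frames → 0.
Remaining 1 whole minute in the current block: 1800 + 0 × 1798 = 1800 frames.
Within the current minute: 26 × 30 + 29 − 2 = 807 (labels ;00/;01 skipped at this minute). Total = 0 + 1800 + 807 = 2607.

2607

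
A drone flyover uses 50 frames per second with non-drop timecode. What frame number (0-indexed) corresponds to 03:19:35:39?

Total seconds to the label: (3 × 3600 + 19 × 60 + 35) = 11975.
Frame index = 11975 × 50 + 39 = 598789.

598789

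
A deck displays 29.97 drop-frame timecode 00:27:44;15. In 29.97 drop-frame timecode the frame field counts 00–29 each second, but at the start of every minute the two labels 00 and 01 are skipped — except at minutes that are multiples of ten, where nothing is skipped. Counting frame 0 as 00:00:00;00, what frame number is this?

Complete 10-minute blocks: 2, each 17982 frames → 35964.
Remaining 7 whole minutes in the current block: 1800 + 6 × 1798 = 12588 frames.
Within the current minute: 44 × 30 + 15 − 2 = 1333 (labels ;00/;01 skipped at this minute). Total = 35964 + 12588 + 1333 = 49885.

49885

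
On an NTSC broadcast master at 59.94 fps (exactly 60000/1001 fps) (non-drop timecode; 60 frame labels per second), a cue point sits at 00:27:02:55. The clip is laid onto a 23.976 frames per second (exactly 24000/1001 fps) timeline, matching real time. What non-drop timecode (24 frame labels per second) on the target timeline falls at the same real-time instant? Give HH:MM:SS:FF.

00:27:02:22

Source frame index: (0×3600 + 27×60 + 2) × 60 + 55 = 97375.
Real time: 97375 / (60000/1001) = 779779/480 s.
Target frame: (779779/480) × (24000/1001) = 38950.
At 24 labels/s: frame 38950 → 00:27:02:22.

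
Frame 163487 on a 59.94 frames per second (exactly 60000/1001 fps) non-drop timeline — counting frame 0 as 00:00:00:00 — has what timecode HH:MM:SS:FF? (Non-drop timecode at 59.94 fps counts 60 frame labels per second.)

163487 ÷ 60 = 2724 full seconds, remainder 47 frames.
2724 s = 0 h 45 min 24 s.
Timecode: 00:45:24:47.

00:45:24:47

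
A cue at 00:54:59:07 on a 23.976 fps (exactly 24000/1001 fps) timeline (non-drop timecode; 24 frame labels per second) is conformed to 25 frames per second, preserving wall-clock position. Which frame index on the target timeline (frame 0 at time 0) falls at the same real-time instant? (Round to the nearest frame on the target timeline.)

Source frame index: (0×3600 + 54×60 + 59) × 24 + 7 = 79183.
Real time: 79183 / (24000/1001) = 79262183/24000 s.
Target frame: (79262183/24000) × (25) = 79262183/960 ≈ 82564.774 → 82565.

frame 82565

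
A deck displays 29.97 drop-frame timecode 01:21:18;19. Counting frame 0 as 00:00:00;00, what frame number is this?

As if non-drop at 30 labels/s: (1 × 3600 + 21 × 60 + 18) × 30 + 19 = 146359.
Minute boundaries passed: 81; those not divisible by 10: 81 − 8 = 73; dropped labels = 2 × 73 = 146.
Actual frame index = 146359 − 146 = 146213.

146213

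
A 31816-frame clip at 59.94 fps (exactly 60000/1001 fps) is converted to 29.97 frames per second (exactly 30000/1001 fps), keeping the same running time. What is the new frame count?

Target frames = source frames × (target rate / source rate) = 31816 × (30000/1001)/(60000/1001) = 31816 × 1/2 = 15908.

15908 frames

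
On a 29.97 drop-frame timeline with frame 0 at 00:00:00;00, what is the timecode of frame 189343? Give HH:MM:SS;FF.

01:45:17;23

Each 10-minute DF block holds 10 × 60 × 30 − 9 × 2 = 17982 frames. 189343 ÷ 17982 → 10 full blocks, remainder 9523.
Within the partial block the first minute is 1800 frames and each further minute 1798, so 5 further minute boundaries passed. Total skipped labels = 18 × 10 + 2 × 5 = 190.
Non-drop label index = 189343 + 190 = 189533; at 30 labels/s that is 01:45:17:23, i.e. DF 01:45:17;23.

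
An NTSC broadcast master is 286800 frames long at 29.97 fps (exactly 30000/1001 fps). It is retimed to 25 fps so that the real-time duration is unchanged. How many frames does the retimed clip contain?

239239 frames

Target frames = source frames × (target rate / source rate) = 286800 × (25)/(30000/1001) = 286800 × 1001/1200 = 239239.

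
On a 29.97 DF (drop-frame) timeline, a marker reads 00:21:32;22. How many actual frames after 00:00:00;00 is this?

Complete 10-minute blocks: 2, each 17982 frames → 35964.
Remaining 1 whole minute in the current block: 1800 + 0 × 1798 = 1800 frames.
Within the current minute: 32 × 30 + 22 − 2 = 980 (labels ;00/;01 skipped at this minute). Total = 35964 + 1800 + 980 = 38744.

38744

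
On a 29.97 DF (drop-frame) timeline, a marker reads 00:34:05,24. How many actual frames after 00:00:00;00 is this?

61312

As if non-drop at 30 labels/s: (0 × 3600 + 34 × 60 + 5) × 30 + 24 = 61374.
Minute boundaries passed: 34; those not divisible by 10: 34 − 3 = 31; dropped labels = 2 × 31 = 62.
Actual frame index = 61374 − 62 = 61312.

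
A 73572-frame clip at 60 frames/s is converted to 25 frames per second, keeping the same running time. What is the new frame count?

30655 frames

Target frames = source frames × (target rate / source rate) = 73572 × (25)/(60) = 73572 × 5/12 = 30655.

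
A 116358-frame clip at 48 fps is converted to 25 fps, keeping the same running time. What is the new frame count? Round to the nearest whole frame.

Frames at target rate = 116358 × (25) / (48) = 484825/8 ≈ 60603.125.
Nearest whole frame: 60603.

60603 frames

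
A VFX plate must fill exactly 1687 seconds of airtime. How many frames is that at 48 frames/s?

Frames = 1687 × 48 = 80976.

80976 frames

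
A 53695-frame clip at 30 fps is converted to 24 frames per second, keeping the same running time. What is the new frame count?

42956 frames

Target frames = source frames × (target rate / source rate) = 53695 × (24)/(30) = 53695 × 4/5 = 42956.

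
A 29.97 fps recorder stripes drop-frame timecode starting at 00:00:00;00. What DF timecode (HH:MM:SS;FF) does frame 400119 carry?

Each 10-minute DF block holds 10 × 60 × 30 − 9 × 2 = 17982 frames. 400119 ÷ 17982 → 22 full blocks, remainder 4515.
Within the partial block the first minute is 1800 frames and each further minute 1798, so 2 further minute boundaries passed. Total skipped labels = 18 × 22 + 2 × 2 = 400.
Non-drop label index = 400119 + 400 = 400519; at 30 labels/s that is 03:42:30:19, i.e. DF 03:42:30;19.

03:42:30;19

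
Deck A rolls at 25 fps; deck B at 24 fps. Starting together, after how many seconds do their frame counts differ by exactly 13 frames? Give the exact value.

The gap grows by |24 − 25| = 1 frame per second.
Time for a 13-frame gap: 13 ÷ (1) = 13 s.

13 seconds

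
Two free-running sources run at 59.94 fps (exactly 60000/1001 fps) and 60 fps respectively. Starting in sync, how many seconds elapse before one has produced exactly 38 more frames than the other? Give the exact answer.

The gap grows by |60 − 60000/1001| = 60/1001 frames per second.
Time for a 38-frame gap: 38 ÷ (60/1001) = 19019/30 s.

19019/30 seconds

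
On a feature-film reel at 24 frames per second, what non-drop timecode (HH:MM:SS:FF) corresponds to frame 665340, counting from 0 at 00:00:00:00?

07:42:02:12

665340 ÷ 24 = 27722 full seconds, remainder 12 frames.
27722 s = 7 h 42 min 2 s.
Timecode: 07:42:02:12.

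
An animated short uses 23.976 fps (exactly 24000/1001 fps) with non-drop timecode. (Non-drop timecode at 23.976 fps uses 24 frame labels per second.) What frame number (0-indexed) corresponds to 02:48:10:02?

Total seconds to the label: (2 × 3600 + 48 × 60 + 10) = 10090.
Frame index = 10090 × 24 + 2 = 242162.

242162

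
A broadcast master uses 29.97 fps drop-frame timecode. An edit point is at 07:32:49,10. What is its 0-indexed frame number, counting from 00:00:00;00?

As if non-drop at 30 labels/s: (7 × 3600 + 32 × 60 + 49) × 30 + 10 = 815080.
Minute boundaries passed: 452; those not divisible by 10: 452 − 45 = 407; dropped labels = 2 × 407 = 814.
Actual frame index = 815080 − 814 = 814266.

814266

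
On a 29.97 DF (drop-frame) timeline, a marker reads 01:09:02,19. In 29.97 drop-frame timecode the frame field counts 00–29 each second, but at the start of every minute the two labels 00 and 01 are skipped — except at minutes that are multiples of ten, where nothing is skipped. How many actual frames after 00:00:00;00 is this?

Complete 10-minute blocks: 6, each 17982 frames → 107892.
Remaining 9 whole minutes in the current block: 1800 + 8 × 1798 = 16184 frames.
Within the current minute: 2 × 30 + 19 − 2 = 77 (labels ;00/;01 skipped at this minute). Total = 107892 + 16184 + 77 = 124153.

124153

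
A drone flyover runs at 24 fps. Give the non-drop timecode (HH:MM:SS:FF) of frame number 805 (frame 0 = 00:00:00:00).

805 ÷ 24 = 33 full seconds, remainder 13 frames.
33 s = 0 h 0 min 33 s.
Timecode: 00:00:33:13.

00:00:33:13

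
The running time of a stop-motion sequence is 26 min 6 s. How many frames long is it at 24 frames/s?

37584 frames

26 min 6 s = 1566 s.
Frames = 1566 × 24 = 37584.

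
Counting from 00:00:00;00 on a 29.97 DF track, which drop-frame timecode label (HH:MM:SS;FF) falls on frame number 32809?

Each 10-minute DF block holds 10 × 60 × 30 − 9 × 2 = 17982 frames. 32809 ÷ 17982 → 1 full block, remainder 14827.
Within the partial block the first minute is 1800 frames and each further minute 1798, so 8 further minute boundaries passed. Total skipped labels = 18 × 1 + 2 × 8 = 34.
Non-drop label index = 32809 + 34 = 32843; at 30 labels/s that is 00:18:14:23, i.e. DF 00:18:14;23.

00:18:14;23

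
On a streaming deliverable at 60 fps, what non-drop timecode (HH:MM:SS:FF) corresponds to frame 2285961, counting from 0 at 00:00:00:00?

2285961 ÷ 60 = 38099 full seconds, remainder 21 frames.
38099 s = 10 h 34 min 59 s.
Timecode: 10:34:59:21.

10:34:59:21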